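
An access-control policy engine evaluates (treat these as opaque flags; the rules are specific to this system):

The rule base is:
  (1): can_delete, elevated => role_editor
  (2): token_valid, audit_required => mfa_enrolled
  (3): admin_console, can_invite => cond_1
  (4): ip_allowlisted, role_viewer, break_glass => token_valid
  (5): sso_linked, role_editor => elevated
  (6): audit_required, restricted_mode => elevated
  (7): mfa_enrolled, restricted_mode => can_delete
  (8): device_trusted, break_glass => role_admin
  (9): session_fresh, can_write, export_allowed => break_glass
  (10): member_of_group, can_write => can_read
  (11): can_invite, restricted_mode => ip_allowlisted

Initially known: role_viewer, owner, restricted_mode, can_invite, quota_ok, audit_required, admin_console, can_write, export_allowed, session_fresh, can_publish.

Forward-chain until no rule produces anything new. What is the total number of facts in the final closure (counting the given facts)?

Round 1 — (3), (6), (9), (11), derive cond_1, elevated, break_glass, ip_allowlisted.
Round 2 — (4), derive token_valid.
Round 3 — (2), derive mfa_enrolled.
Round 4 — (7), derive can_delete.
Round 5 — (1), derive role_editor.
Closure: {admin_console, audit_required, break_glass, can_delete, can_invite, can_publish, can_write, cond_1, elevated, export_allowed, ip_allowlisted, mfa_enrolled, owner, quota_ok, restricted_mode, role_editor, role_viewer, session_fresh, token_valid} — 19 facts.

19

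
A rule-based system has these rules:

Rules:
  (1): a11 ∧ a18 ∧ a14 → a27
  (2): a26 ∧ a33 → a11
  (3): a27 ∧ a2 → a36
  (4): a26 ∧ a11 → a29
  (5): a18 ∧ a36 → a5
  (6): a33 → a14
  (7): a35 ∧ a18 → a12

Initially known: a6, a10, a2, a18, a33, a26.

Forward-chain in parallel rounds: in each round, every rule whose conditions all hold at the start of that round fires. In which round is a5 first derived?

4

Round 1 fires (2), (6), giving a11, a14.
Round 2 fires (1), (4), giving a27, a29.
Round 3 fires (3), giving a36.
Round 4 fires (5), giving a5.
a5 first appears in round 4.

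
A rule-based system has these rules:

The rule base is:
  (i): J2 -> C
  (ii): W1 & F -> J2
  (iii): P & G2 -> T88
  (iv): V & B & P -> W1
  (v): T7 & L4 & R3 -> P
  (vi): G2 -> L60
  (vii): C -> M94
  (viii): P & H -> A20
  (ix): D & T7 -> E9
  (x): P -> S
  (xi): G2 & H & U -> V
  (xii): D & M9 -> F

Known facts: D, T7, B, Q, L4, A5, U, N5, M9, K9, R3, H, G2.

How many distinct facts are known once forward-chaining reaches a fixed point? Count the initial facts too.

[1] (v) [T7 & L4 & R3 -> P]; (vi) [G2 -> L60]; (ix) [D & T7 -> E9]; (xi) [G2 & H & U -> V]; (xii) [D & M9 -> F]. ⇒ new: P, L60, E9, V, F.
[2] (iii) [P & G2 -> T88]; (iv) [V & B & P -> W1]; (viii) [P & H -> A20]; (x) [P -> S]. ⇒ new: T88, W1, A20, S.
[3] (ii) [W1 & F -> J2]. ⇒ new: J2.
[4] (i) [J2 -> C]. ⇒ new: C.
[5] (vii) [C -> M94]. ⇒ new: M94.
Closure: {A20, A5, B, C, D, E9, F, G2, H, J2, K9, L4, L60, M9, M94, N5, P, Q, R3, S, T7, T88, U, V, W1} — 25 facts.

25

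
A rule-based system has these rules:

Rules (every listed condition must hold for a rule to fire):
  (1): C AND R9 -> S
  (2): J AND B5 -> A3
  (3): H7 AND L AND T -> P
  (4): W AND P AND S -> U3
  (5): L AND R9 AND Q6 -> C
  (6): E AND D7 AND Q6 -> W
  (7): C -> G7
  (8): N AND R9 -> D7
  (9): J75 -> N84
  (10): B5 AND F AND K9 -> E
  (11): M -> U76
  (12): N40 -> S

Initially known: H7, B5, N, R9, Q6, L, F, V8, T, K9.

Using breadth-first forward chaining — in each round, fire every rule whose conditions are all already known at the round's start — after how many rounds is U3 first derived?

Round 1 fires (3), (5), (8), (10), giving P, C, D7, E.
Round 2 fires (1), (6), (7), giving S, W, G7.
Round 3 fires (4), giving U3.
U3 first appears in round 3.

3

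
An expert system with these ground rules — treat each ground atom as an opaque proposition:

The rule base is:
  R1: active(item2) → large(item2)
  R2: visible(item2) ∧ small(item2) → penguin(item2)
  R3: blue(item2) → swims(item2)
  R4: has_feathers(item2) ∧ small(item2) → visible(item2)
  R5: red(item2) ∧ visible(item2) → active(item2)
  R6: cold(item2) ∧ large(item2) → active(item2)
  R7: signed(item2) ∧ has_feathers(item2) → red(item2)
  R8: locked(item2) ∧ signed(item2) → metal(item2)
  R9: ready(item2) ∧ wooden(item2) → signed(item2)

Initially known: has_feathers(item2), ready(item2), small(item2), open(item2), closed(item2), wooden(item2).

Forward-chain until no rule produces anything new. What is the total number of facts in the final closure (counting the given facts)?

[1] R4 [has_feathers(item2) ∧ small(item2) → visible(item2)]; R9 [ready(item2) ∧ wooden(item2) → signed(item2)]. ⇒ new: visible(item2), signed(item2).
[2] R2 [visible(item2) ∧ small(item2) → penguin(item2)]; R7 [signed(item2) ∧ has_feathers(item2) → red(item2)]. ⇒ new: penguin(item2), red(item2).
[3] R5 [red(item2) ∧ visible(item2) → active(item2)]. ⇒ new: active(item2).
[4] R1 [active(item2) → large(item2)]. ⇒ new: large(item2).
Closure: {active(item2), closed(item2), has_feathers(item2), large(item2), open(item2), penguin(item2), ready(item2), red(item2), signed(item2), small(item2), visible(item2), wooden(item2)} — 12 facts.

12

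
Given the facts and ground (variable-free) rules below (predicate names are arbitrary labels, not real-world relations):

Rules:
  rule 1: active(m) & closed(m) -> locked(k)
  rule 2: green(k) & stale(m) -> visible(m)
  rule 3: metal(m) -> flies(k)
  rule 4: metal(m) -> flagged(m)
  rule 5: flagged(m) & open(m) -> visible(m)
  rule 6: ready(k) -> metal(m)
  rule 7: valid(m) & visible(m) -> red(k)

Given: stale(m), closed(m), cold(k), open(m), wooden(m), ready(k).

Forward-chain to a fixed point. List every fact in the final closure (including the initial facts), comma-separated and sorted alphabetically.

closed(m), cold(k), flagged(m), flies(k), metal(m), open(m), ready(k), stale(m), visible(m), wooden(m)

Round 1 fires rule 6, giving metal(m).
Round 2 fires rule 3, rule 4, giving flies(k), flagged(m).
Round 3 fires rule 5, giving visible(m).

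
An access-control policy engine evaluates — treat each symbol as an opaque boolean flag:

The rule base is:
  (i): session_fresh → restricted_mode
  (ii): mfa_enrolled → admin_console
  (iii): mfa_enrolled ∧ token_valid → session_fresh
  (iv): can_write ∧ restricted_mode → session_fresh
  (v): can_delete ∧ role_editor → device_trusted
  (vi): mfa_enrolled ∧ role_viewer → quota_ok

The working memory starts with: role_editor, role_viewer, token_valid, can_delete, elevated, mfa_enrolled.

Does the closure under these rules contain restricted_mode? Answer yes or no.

Round 1 — (ii), (iii), (v), (vi), derive admin_console, session_fresh, device_trusted, quota_ok.
Round 2 — (i), derive restricted_mode.
restricted_mode appears in round 2, so it is derivable.

yes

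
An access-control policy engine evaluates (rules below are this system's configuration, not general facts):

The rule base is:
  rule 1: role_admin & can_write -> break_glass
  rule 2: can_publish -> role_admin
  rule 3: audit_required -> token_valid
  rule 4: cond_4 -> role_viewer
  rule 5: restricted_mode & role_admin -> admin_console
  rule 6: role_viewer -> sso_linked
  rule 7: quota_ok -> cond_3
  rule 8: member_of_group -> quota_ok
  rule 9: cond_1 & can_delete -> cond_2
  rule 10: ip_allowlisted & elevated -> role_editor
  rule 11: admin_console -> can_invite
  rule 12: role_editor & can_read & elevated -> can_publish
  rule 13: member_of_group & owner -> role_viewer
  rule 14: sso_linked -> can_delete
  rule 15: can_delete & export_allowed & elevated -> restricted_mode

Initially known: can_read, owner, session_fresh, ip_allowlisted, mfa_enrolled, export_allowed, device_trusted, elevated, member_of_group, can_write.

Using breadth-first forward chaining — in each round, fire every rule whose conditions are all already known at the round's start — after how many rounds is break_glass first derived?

4

Round 1 fires rule 8, rule 10, rule 13, giving quota_ok, role_editor, role_viewer.
Round 2 fires rule 6, rule 7, rule 12, giving sso_linked, cond_3, can_publish.
Round 3 fires rule 2, rule 14, giving role_admin, can_delete.
Round 4 fires rule 1, rule 15, giving break_glass, restricted_mode.
break_glass first appears in round 4.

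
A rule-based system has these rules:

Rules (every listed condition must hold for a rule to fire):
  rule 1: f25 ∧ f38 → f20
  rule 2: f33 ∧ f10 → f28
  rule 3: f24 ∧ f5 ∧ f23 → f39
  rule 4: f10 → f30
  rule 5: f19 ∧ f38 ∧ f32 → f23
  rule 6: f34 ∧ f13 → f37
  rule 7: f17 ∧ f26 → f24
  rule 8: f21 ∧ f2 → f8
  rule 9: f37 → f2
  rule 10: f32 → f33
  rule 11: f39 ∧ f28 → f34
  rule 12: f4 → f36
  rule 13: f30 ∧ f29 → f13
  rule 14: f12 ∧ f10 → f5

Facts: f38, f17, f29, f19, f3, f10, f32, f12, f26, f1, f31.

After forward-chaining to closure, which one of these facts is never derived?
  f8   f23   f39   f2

Round 1: rule 4 [f10 → f30]; rule 5 [f19 ∧ f38 ∧ f32 → f23]; rule 7 [f17 ∧ f26 → f24]; rule 10 [f32 → f33]; rule 14 [f12 ∧ f10 → f5]. Adds f30, f23, f24, f33, f5.
Round 2: rule 2 [f33 ∧ f10 → f28]; rule 3 [f24 ∧ f5 ∧ f23 → f39]; rule 13 [f30 ∧ f29 → f13]. Adds f28, f39, f13.
Round 3: rule 11 [f39 ∧ f28 → f34]. Adds f34.
Round 4: rule 6 [f34 ∧ f13 → f37]. Adds f37.
Round 5: rule 9 [f37 → f2]. Adds f2.
Derived: f2 (round 5), f23 (round 1), f39 (round 2). f8 never appears in any round.

f8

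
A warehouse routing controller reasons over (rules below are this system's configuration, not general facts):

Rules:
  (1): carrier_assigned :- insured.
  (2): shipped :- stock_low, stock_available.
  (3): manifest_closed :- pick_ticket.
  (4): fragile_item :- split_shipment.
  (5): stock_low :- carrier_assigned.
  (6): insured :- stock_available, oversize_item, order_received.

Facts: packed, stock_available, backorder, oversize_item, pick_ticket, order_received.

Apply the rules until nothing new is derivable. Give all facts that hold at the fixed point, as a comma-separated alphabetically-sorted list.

backorder, carrier_assigned, insured, manifest_closed, order_received, oversize_item, packed, pick_ticket, shipped, stock_available, stock_low

Round 1: (3) [manifest_closed :- pick_ticket.]; (6) [insured :- stock_available, oversize_item, order_received.]. Adds manifest_closed, insured.
Round 2: (1) [carrier_assigned :- insured.]. Adds carrier_assigned.
Round 3: (5) [stock_low :- carrier_assigned.]. Adds stock_low.
Round 4: (2) [shipped :- stock_low, stock_available.]. Adds shipped.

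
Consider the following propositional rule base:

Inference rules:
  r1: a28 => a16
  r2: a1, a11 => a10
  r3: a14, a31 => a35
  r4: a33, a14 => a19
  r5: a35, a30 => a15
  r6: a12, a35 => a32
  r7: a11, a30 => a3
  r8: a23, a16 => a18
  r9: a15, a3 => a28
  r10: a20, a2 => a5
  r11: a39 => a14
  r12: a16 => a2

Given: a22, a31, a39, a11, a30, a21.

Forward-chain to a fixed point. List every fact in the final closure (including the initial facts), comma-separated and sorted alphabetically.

[1] r7 [a11, a30 => a3]; r11 [a39 => a14]. ⇒ new: a3, a14.
[2] r3 [a14, a31 => a35]. ⇒ new: a35.
[3] r5 [a35, a30 => a15]. ⇒ new: a15.
[4] r9 [a15, a3 => a28]. ⇒ new: a28.
[5] r1 [a28 => a16]. ⇒ new: a16.
[6] r12 [a16 => a2]. ⇒ new: a2.

a11, a14, a15, a16, a2, a21, a22, a28, a3, a30, a31, a35, a39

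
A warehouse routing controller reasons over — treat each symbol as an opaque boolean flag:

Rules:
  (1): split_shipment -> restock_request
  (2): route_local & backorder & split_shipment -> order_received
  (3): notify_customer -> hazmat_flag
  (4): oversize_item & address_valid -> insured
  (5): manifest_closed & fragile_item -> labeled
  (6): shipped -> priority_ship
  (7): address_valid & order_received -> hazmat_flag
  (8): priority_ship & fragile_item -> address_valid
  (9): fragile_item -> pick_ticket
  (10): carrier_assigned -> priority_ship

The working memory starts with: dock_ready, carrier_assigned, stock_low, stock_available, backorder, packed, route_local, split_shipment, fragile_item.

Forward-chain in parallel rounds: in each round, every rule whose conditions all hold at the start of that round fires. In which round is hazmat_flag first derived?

Round 1: (1) [split_shipment -> restock_request]; (2) [route_local & backorder & split_shipment -> order_received]; (9) [fragile_item -> pick_ticket]; (10) [carrier_assigned -> priority_ship]. New: restock_request, order_received, pick_ticket, priority_ship.
Round 2: (8) [priority_ship & fragile_item -> address_valid]. New: address_valid.
Round 3: (7) [address_valid & order_received -> hazmat_flag]. New: hazmat_flag.
hazmat_flag first appears in round 3.

3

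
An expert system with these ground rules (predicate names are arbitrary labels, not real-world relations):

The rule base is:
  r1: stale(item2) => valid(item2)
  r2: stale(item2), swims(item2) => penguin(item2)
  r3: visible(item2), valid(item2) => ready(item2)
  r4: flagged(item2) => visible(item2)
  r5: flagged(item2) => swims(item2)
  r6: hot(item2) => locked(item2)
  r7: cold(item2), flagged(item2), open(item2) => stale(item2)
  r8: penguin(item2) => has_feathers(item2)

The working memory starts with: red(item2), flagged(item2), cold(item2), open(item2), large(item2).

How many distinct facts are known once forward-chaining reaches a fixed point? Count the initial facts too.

12

Round 1 fires r4, r5, r7, giving visible(item2), swims(item2), stale(item2).
Round 2 fires r1, r2, giving valid(item2), penguin(item2).
Round 3 fires r3, r8, giving ready(item2), has_feathers(item2).
Closure: {cold(item2), flagged(item2), has_feathers(item2), large(item2), open(item2), penguin(item2), ready(item2), red(item2), stale(item2), swims(item2), valid(item2), visible(item2)} — 12 facts.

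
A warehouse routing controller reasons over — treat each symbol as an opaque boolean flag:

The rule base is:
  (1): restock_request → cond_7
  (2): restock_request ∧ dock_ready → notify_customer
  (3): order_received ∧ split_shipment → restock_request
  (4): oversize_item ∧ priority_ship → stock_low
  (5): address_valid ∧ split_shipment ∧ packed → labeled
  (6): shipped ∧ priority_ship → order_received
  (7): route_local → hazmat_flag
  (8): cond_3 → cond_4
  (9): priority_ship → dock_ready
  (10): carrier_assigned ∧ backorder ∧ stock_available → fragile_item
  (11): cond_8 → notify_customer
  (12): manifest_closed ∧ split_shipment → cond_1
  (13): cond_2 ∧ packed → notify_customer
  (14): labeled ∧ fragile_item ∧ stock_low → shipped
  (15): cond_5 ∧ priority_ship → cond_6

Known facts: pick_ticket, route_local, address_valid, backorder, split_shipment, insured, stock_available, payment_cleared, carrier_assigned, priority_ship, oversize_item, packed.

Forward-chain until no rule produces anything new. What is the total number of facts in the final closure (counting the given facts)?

[1] (4) [oversize_item ∧ priority_ship → stock_low]; (5) [address_valid ∧ split_shipment ∧ packed → labeled]; (7) [route_local → hazmat_flag]; (9) [priority_ship → dock_ready]; (10) [carrier_assigned ∧ backorder ∧ stock_available → fragile_item]. ⇒ new: stock_low, labeled, hazmat_flag, dock_ready, fragile_item.
[2] (14) [labeled ∧ fragile_item ∧ stock_low → shipped]. ⇒ new: shipped.
[3] (6) [shipped ∧ priority_ship → order_received]. ⇒ new: order_received.
[4] (3) [order_received ∧ split_shipment → restock_request]. ⇒ new: restock_request.
[5] (1) [restock_request → cond_7]; (2) [restock_request ∧ dock_ready → notify_customer]. ⇒ new: cond_7, notify_customer.
Closure: {address_valid, backorder, carrier_assigned, cond_7, dock_ready, fragile_item, hazmat_flag, insured, labeled, notify_customer, order_received, oversize_item, packed, payment_cleared, pick_ticket, priority_ship, restock_request, route_local, shipped, split_shipment, stock_available, stock_low} — 22 facts.

22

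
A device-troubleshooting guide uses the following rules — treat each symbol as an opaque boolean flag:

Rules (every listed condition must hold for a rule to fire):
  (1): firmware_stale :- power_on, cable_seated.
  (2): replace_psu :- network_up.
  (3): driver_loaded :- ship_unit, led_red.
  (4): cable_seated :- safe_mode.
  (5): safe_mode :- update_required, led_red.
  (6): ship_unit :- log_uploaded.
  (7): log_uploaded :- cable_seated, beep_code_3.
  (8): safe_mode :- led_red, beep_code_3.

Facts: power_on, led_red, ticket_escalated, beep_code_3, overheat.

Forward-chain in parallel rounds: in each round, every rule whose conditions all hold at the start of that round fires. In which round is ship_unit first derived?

4

[1] (8) [safe_mode :- led_red, beep_code_3.]. ⇒ new: safe_mode.
[2] (4) [cable_seated :- safe_mode.]. ⇒ new: cable_seated.
[3] (1) [firmware_stale :- power_on, cable_seated.]; (7) [log_uploaded :- cable_seated, beep_code_3.]. ⇒ new: firmware_stale, log_uploaded.
[4] (6) [ship_unit :- log_uploaded.]. ⇒ new: ship_unit.
ship_unit first appears in round 4.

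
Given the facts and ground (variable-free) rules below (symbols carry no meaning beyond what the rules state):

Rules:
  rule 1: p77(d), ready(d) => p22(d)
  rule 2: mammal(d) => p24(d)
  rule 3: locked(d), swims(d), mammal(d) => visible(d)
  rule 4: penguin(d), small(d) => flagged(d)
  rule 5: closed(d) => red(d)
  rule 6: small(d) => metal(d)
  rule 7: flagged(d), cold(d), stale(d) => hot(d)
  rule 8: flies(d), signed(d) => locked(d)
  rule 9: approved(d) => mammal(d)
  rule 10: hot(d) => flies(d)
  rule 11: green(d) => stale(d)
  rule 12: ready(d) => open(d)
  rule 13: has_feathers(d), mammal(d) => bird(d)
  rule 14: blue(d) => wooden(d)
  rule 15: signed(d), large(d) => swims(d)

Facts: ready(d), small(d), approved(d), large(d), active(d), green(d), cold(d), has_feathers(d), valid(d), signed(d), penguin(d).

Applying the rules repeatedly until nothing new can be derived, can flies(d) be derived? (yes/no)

yes

Round 1 — rule 4, rule 6, rule 9, rule 11, rule 12, rule 15, derive flagged(d), metal(d), mammal(d), stale(d), open(d), swims(d).
Round 2 — rule 2, rule 7, rule 13, derive p24(d), hot(d), bird(d).
Round 3 — rule 10, derive flies(d).
Round 4 — rule 8, derive locked(d).
Round 5 — rule 3, derive visible(d).
flies(d) appears in round 3, so it is derivable.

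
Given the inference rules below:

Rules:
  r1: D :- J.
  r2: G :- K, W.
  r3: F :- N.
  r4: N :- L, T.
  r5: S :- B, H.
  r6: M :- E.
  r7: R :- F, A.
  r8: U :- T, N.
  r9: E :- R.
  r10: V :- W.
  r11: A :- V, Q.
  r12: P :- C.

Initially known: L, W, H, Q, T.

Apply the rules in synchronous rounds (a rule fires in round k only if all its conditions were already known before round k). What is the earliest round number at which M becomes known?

5

[1] r4 [N :- L, T.]; r10 [V :- W.]. ⇒ new: N, V.
[2] r3 [F :- N.]; r8 [U :- T, N.]; r11 [A :- V, Q.]. ⇒ new: F, U, A.
[3] r7 [R :- F, A.]. ⇒ new: R.
[4] r9 [E :- R.]. ⇒ new: E.
[5] r6 [M :- E.]. ⇒ new: M.
M first appears in round 5.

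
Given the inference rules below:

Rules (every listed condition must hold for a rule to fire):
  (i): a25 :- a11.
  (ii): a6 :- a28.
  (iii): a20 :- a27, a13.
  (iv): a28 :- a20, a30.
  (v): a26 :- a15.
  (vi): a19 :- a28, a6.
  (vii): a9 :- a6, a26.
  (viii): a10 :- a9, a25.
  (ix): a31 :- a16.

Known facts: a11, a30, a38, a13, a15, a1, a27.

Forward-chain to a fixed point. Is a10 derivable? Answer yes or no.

Round 1: (i) [a25 :- a11.]; (iii) [a20 :- a27, a13.]; (v) [a26 :- a15.]. New: a25, a20, a26.
Round 2: (iv) [a28 :- a20, a30.]. New: a28.
Round 3: (ii) [a6 :- a28.]. New: a6.
Round 4: (vi) [a19 :- a28, a6.]; (vii) [a9 :- a6, a26.]. New: a19, a9.
Round 5: (viii) [a10 :- a9, a25.]. New: a10.
a10 appears in round 5, so it is derivable.

yes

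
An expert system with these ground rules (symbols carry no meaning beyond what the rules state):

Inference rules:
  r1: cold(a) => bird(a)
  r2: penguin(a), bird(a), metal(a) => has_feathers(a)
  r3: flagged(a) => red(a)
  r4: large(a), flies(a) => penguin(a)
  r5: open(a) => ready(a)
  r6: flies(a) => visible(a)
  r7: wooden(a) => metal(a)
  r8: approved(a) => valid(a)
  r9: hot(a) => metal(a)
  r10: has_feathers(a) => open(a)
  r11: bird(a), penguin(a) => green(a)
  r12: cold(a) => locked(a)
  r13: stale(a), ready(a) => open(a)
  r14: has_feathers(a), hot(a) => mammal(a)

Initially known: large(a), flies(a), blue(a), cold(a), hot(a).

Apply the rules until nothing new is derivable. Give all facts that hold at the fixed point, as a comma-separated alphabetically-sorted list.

bird(a), blue(a), cold(a), flies(a), green(a), has_feathers(a), hot(a), large(a), locked(a), mammal(a), metal(a), open(a), penguin(a), ready(a), visible(a)

Round 1: r1 [cold(a) => bird(a)]; r4 [large(a), flies(a) => penguin(a)]; r6 [flies(a) => visible(a)]; r9 [hot(a) => metal(a)]; r12 [cold(a) => locked(a)]. New: bird(a), penguin(a), visible(a), metal(a), locked(a).
Round 2: r2 [penguin(a), bird(a), metal(a) => has_feathers(a)]; r11 [bird(a), penguin(a) => green(a)]. New: has_feathers(a), green(a).
Round 3: r10 [has_feathers(a) => open(a)]; r14 [has_feathers(a), hot(a) => mammal(a)]. New: open(a), mammal(a).
Round 4: r5 [open(a) => ready(a)]. New: ready(a).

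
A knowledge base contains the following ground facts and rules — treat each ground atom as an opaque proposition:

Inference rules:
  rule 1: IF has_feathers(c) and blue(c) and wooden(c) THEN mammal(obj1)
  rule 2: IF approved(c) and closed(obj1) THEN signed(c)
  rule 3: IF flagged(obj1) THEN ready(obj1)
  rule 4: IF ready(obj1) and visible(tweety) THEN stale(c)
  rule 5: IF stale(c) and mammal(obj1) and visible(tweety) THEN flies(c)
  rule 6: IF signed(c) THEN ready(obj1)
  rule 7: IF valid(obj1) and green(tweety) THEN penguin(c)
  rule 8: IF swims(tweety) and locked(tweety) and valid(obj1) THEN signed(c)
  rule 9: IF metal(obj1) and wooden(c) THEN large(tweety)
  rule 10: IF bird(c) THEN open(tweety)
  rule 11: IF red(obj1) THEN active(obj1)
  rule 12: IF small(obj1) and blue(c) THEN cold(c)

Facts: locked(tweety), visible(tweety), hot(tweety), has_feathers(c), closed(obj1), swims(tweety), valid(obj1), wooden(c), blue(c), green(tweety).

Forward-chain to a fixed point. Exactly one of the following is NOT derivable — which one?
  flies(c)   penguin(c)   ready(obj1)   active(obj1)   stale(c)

active(obj1)

Round 1 — rule 1, rule 7, rule 8, derive mammal(obj1), penguin(c), signed(c).
Round 2 — rule 6, derive ready(obj1).
Round 3 — rule 4, derive stale(c).
Round 4 — rule 5, derive flies(c).
Derived: stale(c) (round 3), flies(c) (round 4), penguin(c) (round 1), ready(obj1) (round 2). active(obj1) never appears in any round.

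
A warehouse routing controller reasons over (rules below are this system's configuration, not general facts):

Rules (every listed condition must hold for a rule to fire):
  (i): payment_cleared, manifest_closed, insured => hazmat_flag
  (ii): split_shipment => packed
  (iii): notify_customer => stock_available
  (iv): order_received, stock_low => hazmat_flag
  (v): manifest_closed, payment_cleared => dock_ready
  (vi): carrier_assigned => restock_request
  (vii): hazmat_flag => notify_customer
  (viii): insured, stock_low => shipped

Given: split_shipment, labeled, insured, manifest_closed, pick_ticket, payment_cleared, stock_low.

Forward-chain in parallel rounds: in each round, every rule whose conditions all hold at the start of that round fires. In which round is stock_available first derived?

[1] (i) [payment_cleared, manifest_closed, insured => hazmat_flag]; (ii) [split_shipment => packed]; (v) [manifest_closed, payment_cleared => dock_ready]; (viii) [insured, stock_low => shipped]. ⇒ new: hazmat_flag, packed, dock_ready, shipped.
[2] (vii) [hazmat_flag => notify_customer]. ⇒ new: notify_customer.
[3] (iii) [notify_customer => stock_available]. ⇒ new: stock_available.
stock_available first appears in round 3.

3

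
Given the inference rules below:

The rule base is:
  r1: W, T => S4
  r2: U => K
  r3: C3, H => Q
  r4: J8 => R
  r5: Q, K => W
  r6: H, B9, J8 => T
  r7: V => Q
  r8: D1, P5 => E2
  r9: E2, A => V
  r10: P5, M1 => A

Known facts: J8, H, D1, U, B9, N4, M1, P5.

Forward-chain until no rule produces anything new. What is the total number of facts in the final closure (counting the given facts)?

[1] r2 [U => K]; r4 [J8 => R]; r6 [H, B9, J8 => T]; r8 [D1, P5 => E2]; r10 [P5, M1 => A]. ⇒ new: K, R, T, E2, A.
[2] r9 [E2, A => V]. ⇒ new: V.
[3] r7 [V => Q]. ⇒ new: Q.
[4] r5 [Q, K => W]. ⇒ new: W.
[5] r1 [W, T => S4]. ⇒ new: S4.
Closure: {A, B9, D1, E2, H, J8, K, M1, N4, P5, Q, R, S4, T, U, V, W} — 17 facts.

17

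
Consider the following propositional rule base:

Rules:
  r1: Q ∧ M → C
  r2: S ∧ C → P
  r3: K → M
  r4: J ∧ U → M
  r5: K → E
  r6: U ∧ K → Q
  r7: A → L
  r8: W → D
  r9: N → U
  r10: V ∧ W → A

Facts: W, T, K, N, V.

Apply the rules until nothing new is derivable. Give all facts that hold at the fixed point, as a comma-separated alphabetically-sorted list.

Round 1: r3 [K → M]; r5 [K → E]; r8 [W → D]; r9 [N → U]; r10 [V ∧ W → A]. New: M, E, D, U, A.
Round 2: r6 [U ∧ K → Q]; r7 [A → L]. New: Q, L.
Round 3: r1 [Q ∧ M → C]. New: C.

A, C, D, E, K, L, M, N, Q, T, U, V, W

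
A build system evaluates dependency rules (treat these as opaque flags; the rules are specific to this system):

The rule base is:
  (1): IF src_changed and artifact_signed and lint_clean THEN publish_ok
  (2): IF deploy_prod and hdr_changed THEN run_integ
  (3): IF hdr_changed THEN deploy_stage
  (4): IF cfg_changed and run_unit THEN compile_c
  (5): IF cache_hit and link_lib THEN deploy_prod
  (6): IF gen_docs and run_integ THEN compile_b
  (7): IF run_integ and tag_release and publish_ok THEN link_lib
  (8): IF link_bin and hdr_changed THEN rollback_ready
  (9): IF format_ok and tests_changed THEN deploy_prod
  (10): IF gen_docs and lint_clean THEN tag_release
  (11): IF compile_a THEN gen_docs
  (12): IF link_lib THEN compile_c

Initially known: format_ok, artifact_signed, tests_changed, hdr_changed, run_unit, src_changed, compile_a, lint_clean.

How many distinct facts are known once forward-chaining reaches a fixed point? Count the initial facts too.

17

Round 1: (1) [IF src_changed and artifact_signed and lint_clean THEN publish_ok]; (3) [IF hdr_changed THEN deploy_stage]; (9) [IF format_ok and tests_changed THEN deploy_prod]; (11) [IF compile_a THEN gen_docs]. Adds publish_ok, deploy_stage, deploy_prod, gen_docs.
Round 2: (2) [IF deploy_prod and hdr_changed THEN run_integ]; (10) [IF gen_docs and lint_clean THEN tag_release]. Adds run_integ, tag_release.
Round 3: (6) [IF gen_docs and run_integ THEN compile_b]; (7) [IF run_integ and tag_release and publish_ok THEN link_lib]. Adds compile_b, link_lib.
Round 4: (12) [IF link_lib THEN compile_c]. Adds compile_c.
Closure: {artifact_signed, compile_a, compile_b, compile_c, deploy_prod, deploy_stage, format_ok, gen_docs, hdr_changed, link_lib, lint_clean, publish_ok, run_integ, run_unit, src_changed, tag_release, tests_changed} — 17 facts.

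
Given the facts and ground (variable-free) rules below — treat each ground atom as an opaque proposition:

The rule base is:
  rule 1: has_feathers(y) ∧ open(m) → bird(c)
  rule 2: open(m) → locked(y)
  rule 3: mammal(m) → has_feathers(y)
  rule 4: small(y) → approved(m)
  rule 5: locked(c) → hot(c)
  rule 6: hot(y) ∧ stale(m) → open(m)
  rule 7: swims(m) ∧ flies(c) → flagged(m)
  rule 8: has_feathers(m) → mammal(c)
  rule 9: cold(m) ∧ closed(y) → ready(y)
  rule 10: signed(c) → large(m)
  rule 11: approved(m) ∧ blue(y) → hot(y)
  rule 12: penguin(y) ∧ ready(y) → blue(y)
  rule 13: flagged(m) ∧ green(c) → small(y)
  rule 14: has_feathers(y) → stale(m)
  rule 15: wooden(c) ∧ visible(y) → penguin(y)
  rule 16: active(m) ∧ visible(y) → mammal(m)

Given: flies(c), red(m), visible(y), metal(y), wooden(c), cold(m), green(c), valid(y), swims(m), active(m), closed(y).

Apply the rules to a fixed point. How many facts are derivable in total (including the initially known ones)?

Round 1: rule 7 [swims(m) ∧ flies(c) → flagged(m)]; rule 9 [cold(m) ∧ closed(y) → ready(y)]; rule 15 [wooden(c) ∧ visible(y) → penguin(y)]; rule 16 [active(m) ∧ visible(y) → mammal(m)]. Adds flagged(m), ready(y), penguin(y), mammal(m).
Round 2: rule 3 [mammal(m) → has_feathers(y)]; rule 12 [penguin(y) ∧ ready(y) → blue(y)]; rule 13 [flagged(m) ∧ green(c) → small(y)]. Adds has_feathers(y), blue(y), small(y).
Round 3: rule 4 [small(y) → approved(m)]; rule 14 [has_feathers(y) → stale(m)]. Adds approved(m), stale(m).
Round 4: rule 11 [approved(m) ∧ blue(y) → hot(y)]. Adds hot(y).
Round 5: rule 6 [hot(y) ∧ stale(m) → open(m)]. Adds open(m).
Round 6: rule 1 [has_feathers(y) ∧ open(m) → bird(c)]; rule 2 [open(m) → locked(y)]. Adds bird(c), locked(y).
Closure: {active(m), approved(m), bird(c), blue(y), closed(y), cold(m), flagged(m), flies(c), green(c), has_feathers(y), hot(y), locked(y), mammal(m), metal(y), open(m), penguin(y), ready(y), red(m), small(y), stale(m), swims(m), valid(y), visible(y), wooden(c)} — 24 facts.

24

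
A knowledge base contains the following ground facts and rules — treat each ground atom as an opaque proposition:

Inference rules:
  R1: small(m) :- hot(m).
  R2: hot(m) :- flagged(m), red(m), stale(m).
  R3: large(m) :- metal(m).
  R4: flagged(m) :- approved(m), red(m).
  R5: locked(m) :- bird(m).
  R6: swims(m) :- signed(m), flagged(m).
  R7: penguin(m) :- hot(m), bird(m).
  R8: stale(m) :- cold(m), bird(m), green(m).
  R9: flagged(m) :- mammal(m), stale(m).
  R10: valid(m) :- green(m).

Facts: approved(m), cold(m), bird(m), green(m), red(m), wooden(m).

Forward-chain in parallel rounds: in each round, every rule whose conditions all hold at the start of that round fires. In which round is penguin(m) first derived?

3

Round 1 — R4, R5, R8, R10, derive flagged(m), locked(m), stale(m), valid(m).
Round 2 — R2, derive hot(m).
Round 3 — R1, R7, derive small(m), penguin(m).
penguin(m) first appears in round 3.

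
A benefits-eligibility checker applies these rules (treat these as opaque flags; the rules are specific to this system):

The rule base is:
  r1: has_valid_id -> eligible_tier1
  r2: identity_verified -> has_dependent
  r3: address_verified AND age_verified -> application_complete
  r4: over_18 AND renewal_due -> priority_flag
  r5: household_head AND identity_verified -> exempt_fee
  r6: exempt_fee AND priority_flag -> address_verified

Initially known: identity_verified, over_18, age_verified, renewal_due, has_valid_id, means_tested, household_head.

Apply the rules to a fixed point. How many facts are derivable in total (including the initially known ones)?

13

Round 1: r1 [has_valid_id -> eligible_tier1]; r2 [identity_verified -> has_dependent]; r4 [over_18 AND renewal_due -> priority_flag]; r5 [household_head AND identity_verified -> exempt_fee]. Adds eligible_tier1, has_dependent, priority_flag, exempt_fee.
Round 2: r6 [exempt_fee AND priority_flag -> address_verified]. Adds address_verified.
Round 3: r3 [address_verified AND age_verified -> application_complete]. Adds application_complete.
Closure: {address_verified, age_verified, application_complete, eligible_tier1, exempt_fee, has_dependent, has_valid_id, household_head, identity_verified, means_tested, over_18, priority_flag, renewal_due} — 13 facts.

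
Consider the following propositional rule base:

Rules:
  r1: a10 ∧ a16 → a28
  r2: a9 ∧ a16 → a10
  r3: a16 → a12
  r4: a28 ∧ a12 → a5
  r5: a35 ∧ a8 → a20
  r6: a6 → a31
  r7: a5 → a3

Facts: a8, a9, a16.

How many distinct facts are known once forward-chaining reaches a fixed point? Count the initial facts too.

Round 1: r2 [a9 ∧ a16 → a10]; r3 [a16 → a12]. New: a10, a12.
Round 2: r1 [a10 ∧ a16 → a28]. New: a28.
Round 3: r4 [a28 ∧ a12 → a5]. New: a5.
Round 4: r7 [a5 → a3]. New: a3.
Closure: {a10, a12, a16, a28, a3, a5, a8, a9} — 8 facts.

8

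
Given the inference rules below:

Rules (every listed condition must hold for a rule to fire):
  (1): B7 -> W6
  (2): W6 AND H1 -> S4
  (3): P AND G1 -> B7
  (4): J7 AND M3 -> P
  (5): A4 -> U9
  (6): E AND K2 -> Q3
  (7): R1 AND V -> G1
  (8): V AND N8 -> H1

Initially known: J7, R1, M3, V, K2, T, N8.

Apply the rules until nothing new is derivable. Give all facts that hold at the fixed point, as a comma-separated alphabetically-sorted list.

B7, G1, H1, J7, K2, M3, N8, P, R1, S4, T, V, W6

Round 1: (4) [J7 AND M3 -> P]; (7) [R1 AND V -> G1]; (8) [V AND N8 -> H1]. Adds P, G1, H1.
Round 2: (3) [P AND G1 -> B7]. Adds B7.
Round 3: (1) [B7 -> W6]. Adds W6.
Round 4: (2) [W6 AND H1 -> S4]. Adds S4.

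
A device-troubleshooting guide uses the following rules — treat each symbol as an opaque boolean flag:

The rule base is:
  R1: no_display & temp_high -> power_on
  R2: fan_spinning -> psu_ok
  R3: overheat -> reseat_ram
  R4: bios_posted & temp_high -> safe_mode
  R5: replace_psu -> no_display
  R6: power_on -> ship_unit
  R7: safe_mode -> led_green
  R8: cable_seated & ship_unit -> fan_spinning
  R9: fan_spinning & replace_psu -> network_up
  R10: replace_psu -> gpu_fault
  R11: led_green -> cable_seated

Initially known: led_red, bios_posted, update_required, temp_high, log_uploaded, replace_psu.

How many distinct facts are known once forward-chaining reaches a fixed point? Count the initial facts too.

Round 1 — R4, R5, R10, derive safe_mode, no_display, gpu_fault.
Round 2 — R1, R7, derive power_on, led_green.
Round 3 — R6, R11, derive ship_unit, cable_seated.
Round 4 — R8, derive fan_spinning.
Round 5 — R2, R9, derive psu_ok, network_up.
Closure: {bios_posted, cable_seated, fan_spinning, gpu_fault, led_green, led_red, log_uploaded, network_up, no_display, power_on, psu_ok, replace_psu, safe_mode, ship_unit, temp_high, update_required} — 16 facts.

16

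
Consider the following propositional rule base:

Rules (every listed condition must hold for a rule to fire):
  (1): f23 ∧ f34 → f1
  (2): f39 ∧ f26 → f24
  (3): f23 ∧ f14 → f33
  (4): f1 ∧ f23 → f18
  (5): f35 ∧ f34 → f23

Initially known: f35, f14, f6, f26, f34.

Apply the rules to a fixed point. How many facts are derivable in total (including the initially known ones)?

9

Round 1: (5) [f35 ∧ f34 → f23]. Adds f23.
Round 2: (1) [f23 ∧ f34 → f1]; (3) [f23 ∧ f14 → f33]. Adds f1, f33.
Round 3: (4) [f1 ∧ f23 → f18]. Adds f18.
Closure: {f1, f14, f18, f23, f26, f33, f34, f35, f6} — 9 facts.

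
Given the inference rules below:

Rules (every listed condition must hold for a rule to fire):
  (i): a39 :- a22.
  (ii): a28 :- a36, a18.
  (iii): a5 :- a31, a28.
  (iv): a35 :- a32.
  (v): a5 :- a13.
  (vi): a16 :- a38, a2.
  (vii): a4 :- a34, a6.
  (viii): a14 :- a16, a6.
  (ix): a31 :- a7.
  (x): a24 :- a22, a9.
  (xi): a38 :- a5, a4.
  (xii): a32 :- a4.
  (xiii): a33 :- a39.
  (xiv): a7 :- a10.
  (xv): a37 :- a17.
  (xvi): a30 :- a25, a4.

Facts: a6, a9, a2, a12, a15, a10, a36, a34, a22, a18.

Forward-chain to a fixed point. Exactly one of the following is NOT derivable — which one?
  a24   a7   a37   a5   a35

a37

Round 1 — (i), (ii), (vii), (x), (xiv), derive a39, a28, a4, a24, a7.
Round 2 — (ix), (xii), (xiii), derive a31, a32, a33.
Round 3 — (iii), (iv), derive a5, a35.
Round 4 — (xi), derive a38.
Round 5 — (vi), derive a16.
Round 6 — (viii), derive a14.
Derived: a35 (round 3), a24 (round 1), a5 (round 3), a7 (round 1). a37 never appears in any round.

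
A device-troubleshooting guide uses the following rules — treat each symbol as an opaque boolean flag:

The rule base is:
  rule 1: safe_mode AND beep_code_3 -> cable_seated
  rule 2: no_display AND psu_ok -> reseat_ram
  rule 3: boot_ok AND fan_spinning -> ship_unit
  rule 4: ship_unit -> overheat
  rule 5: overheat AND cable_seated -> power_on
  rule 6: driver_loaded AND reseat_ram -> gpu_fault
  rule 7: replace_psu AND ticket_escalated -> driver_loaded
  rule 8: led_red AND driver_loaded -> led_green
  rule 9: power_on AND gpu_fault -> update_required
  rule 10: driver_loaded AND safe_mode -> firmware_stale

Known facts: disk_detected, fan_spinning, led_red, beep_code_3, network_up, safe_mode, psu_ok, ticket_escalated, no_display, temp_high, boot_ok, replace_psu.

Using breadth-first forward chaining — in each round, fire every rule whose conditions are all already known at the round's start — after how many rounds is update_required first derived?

Round 1: rule 1 [safe_mode AND beep_code_3 -> cable_seated]; rule 2 [no_display AND psu_ok -> reseat_ram]; rule 3 [boot_ok AND fan_spinning -> ship_unit]; rule 7 [replace_psu AND ticket_escalated -> driver_loaded]. New: cable_seated, reseat_ram, ship_unit, driver_loaded.
Round 2: rule 4 [ship_unit -> overheat]; rule 6 [driver_loaded AND reseat_ram -> gpu_fault]; rule 8 [led_red AND driver_loaded -> led_green]; rule 10 [driver_loaded AND safe_mode -> firmware_stale]. New: overheat, gpu_fault, led_green, firmware_stale.
Round 3: rule 5 [overheat AND cable_seated -> power_on]. New: power_on.
Round 4: rule 9 [power_on AND gpu_fault -> update_required]. New: update_required.
update_required first appears in round 4.

4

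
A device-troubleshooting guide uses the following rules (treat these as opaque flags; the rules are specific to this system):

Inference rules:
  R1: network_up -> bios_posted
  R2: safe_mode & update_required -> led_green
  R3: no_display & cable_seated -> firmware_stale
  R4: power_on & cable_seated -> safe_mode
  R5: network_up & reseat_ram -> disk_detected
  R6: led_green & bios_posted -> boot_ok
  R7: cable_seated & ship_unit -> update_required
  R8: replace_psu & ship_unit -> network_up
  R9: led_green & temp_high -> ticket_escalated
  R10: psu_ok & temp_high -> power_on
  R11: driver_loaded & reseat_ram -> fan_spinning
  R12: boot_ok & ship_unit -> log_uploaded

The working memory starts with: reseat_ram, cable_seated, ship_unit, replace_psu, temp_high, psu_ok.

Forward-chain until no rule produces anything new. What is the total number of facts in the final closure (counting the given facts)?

Round 1: R7 [cable_seated & ship_unit -> update_required]; R8 [replace_psu & ship_unit -> network_up]; R10 [psu_ok & temp_high -> power_on]. New: update_required, network_up, power_on.
Round 2: R1 [network_up -> bios_posted]; R4 [power_on & cable_seated -> safe_mode]; R5 [network_up & reseat_ram -> disk_detected]. New: bios_posted, safe_mode, disk_detected.
Round 3: R2 [safe_mode & update_required -> led_green]. New: led_green.
Round 4: R6 [led_green & bios_posted -> boot_ok]; R9 [led_green & temp_high -> ticket_escalated]. New: boot_ok, ticket_escalated.
Round 5: R12 [boot_ok & ship_unit -> log_uploaded]. New: log_uploaded.
Closure: {bios_posted, boot_ok, cable_seated, disk_detected, led_green, log_uploaded, network_up, power_on, psu_ok, replace_psu, reseat_ram, safe_mode, ship_unit, temp_high, ticket_escalated, update_required} — 16 facts.

16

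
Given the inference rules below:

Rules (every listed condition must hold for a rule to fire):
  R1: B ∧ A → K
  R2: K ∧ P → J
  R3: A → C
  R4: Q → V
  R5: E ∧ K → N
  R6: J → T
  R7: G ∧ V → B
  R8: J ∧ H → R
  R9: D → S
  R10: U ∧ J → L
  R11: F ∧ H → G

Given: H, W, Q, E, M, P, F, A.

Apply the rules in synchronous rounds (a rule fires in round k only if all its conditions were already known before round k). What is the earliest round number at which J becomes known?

4

Round 1 — R3, R4, R11, derive C, V, G.
Round 2 — R7, derive B.
Round 3 — R1, derive K.
Round 4 — R2, R5, derive J, N.
J first appears in round 4.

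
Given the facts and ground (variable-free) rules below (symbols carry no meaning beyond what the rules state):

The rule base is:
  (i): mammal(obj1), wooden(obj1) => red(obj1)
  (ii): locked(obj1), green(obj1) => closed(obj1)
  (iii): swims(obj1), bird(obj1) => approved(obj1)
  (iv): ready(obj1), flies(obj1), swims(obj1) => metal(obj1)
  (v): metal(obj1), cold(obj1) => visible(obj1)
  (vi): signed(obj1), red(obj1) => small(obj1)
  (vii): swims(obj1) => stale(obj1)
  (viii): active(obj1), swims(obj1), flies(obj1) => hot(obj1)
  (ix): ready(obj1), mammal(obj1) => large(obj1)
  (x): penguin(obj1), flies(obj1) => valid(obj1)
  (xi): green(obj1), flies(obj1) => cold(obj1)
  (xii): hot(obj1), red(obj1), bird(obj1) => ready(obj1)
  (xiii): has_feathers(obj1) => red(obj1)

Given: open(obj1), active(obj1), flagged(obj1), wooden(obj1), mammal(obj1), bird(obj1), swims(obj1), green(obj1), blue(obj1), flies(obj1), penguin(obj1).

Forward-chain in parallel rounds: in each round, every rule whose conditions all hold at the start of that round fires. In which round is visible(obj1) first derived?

Round 1: (i) [mammal(obj1), wooden(obj1) => red(obj1)]; (iii) [swims(obj1), bird(obj1) => approved(obj1)]; (vii) [swims(obj1) => stale(obj1)]; (viii) [active(obj1), swims(obj1), flies(obj1) => hot(obj1)]; (x) [penguin(obj1), flies(obj1) => valid(obj1)]; (xi) [green(obj1), flies(obj1) => cold(obj1)]. Adds red(obj1), approved(obj1), stale(obj1), hot(obj1), valid(obj1), cold(obj1).
Round 2: (xii) [hot(obj1), red(obj1), bird(obj1) => ready(obj1)]. Adds ready(obj1).
Round 3: (iv) [ready(obj1), flies(obj1), swims(obj1) => metal(obj1)]; (ix) [ready(obj1), mammal(obj1) => large(obj1)]. Adds metal(obj1), large(obj1).
Round 4: (v) [metal(obj1), cold(obj1) => visible(obj1)]. Adds visible(obj1).
visible(obj1) first appears in round 4.

4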